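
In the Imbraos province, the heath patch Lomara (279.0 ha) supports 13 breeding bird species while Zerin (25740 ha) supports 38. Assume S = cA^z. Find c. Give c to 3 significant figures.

3.42

z = ln(S₂/S₁) / ln(A₂/A₁) = ln(38/13) / ln(25740/279) = 1.0726 / 4.5246 = 0.2371
c = S₁ / A₁^z = 13 / 279^0.2371 = 13 / 3.8 = 3.421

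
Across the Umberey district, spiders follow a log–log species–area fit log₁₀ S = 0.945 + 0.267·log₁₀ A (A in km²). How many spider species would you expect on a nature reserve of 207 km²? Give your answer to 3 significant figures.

36.6

S = 8.81 × 207^0.267
ln S = ln 8.81 + 0.267 × ln 207 = 2.1759 + 0.267 × 5.3327 = 3.5998
S = e^3.5998 ≈ 36.59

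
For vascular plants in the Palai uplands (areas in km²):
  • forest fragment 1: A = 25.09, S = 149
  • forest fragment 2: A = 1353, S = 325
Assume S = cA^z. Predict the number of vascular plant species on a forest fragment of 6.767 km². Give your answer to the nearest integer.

z = ln(325/149) / ln(1353/25.09) = 0.7799 / 3.9876 = 0.1956
c = 149 / 25.09^0.1956 = 149 / 1.878 = 79.34
S₃ = 79.34 × 6.767^0.1956 = 79.34 × 1.453 ≈ 115.3

115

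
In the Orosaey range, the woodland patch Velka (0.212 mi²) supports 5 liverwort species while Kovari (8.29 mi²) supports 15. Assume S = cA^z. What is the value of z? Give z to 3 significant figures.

Taking logs: ln S = ln c + z ln A, so z = (ln S₂ − ln S₁)/(ln A₂ − ln A₁).
z = ln(15/5) / ln(8.29/0.212) = ln(3) / ln(39.1) = 1.0986 / 3.6662 = 0.2997

0.300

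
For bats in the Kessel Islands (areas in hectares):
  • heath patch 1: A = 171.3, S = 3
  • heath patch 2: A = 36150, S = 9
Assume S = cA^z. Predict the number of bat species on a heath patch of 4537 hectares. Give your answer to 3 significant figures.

z = ln(9/3) / ln(36150/171.3) = 1.0986 / 5.3520 = 0.2053
c = 3 / 171.3^0.2053 = 3 / 2.874 = 1.044
S₃ = 1.044 × 4537^0.2053 = 1.044 × 5.632 ≈ 5.878

5.88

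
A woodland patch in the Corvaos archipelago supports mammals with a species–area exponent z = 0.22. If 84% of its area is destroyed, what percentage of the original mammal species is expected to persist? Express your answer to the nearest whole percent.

67%

S_new/S_old = (A_new/A_old)^z = 0.16^0.22
= exp(0.22 × ln 0.16) = exp(0.22 × -1.8326) = exp(-0.4032) ≈ 0.6682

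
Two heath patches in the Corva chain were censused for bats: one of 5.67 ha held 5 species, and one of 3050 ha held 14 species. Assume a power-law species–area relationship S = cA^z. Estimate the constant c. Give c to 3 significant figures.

z = ln(S₂/S₁) / ln(A₂/A₁) = ln(14/5) / ln(3050/5.67) = 1.0296 / 6.2877 = 0.1638
c = S₁ / A₁^z = 5 / 5.67^0.1638 = 5 / 1.329 = 3.763

3.76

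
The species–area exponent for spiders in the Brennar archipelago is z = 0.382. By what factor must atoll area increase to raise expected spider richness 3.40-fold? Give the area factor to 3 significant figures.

(A₂/A₁)^0.382 = 3.4, so A₂/A₁ = 3.4^(1/0.382) = 3.4^2.618
ln(A₂/A₁) = ln 3.4 / 0.382 = 1.2238 / 0.382 = 3.2036
A₂/A₁ = e^3.2036 ≈ 24.62

24.6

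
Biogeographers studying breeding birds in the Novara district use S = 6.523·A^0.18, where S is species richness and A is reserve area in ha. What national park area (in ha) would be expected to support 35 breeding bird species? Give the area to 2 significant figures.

11000 ha

35 = 6.523 × A^0.18  ⇒  A^0.18 = 35/6.523 = 5.366
ln A = ln(5.366) / 0.18 = 1.6800 / 0.18 = 9.3334
A = e^9.3334 ≈ 11310 ha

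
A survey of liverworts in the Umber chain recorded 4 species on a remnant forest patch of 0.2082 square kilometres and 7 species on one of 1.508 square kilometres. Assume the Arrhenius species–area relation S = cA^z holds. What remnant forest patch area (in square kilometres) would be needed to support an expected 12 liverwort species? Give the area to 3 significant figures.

10.2 square kilometres

z = ln(7/4) / ln(1.508/0.2082) = 0.5596 / 1.9800 = 0.2826
c = 4 / 0.2082^0.2826 = 4 / 0.6418 = 6.233
A = (12/6.233)^(1/0.2826) ⇒ ln A = ln(1.925)/0.2826 = 2.3179
A = e^2.3179 ≈ 10.15 square kilometres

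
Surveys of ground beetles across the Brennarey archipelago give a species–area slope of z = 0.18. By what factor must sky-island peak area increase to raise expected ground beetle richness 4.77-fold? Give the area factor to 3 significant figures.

5880

(A₂/A₁)^0.18 = 4.77, so A₂/A₁ = 4.77^(1/0.18) = 4.77^5.556
ln(A₂/A₁) = ln 4.77 / 0.18 = 1.5623 / 0.18 = 8.6797
A₂/A₁ = e^8.6797 ≈ 5882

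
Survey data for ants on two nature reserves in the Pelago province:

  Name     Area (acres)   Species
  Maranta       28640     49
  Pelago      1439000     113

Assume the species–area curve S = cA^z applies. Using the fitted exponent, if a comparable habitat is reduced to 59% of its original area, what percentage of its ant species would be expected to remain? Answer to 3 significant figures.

z = ln(113/49) / ln(1439000/28640) = 0.8356 / 3.9169 = 0.2133
S_new/S_old = (A_new/A_old)^z = 0.59^0.2133 = exp(0.2133 × -0.5276) = 0.8935

89.4%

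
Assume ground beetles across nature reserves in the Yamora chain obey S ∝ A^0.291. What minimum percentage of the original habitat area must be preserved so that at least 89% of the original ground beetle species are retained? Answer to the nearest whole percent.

Need (A_new/A_old)^0.291 = 0.89, so A_new/A_old = 0.89^(1/0.291) = 0.89^3.436
ln(A_new/A_old) = ln 0.89 / 0.291 = -0.1165 / 0.291 = -0.4005
A_new/A_old = e^-0.4005 ≈ 0.67

67%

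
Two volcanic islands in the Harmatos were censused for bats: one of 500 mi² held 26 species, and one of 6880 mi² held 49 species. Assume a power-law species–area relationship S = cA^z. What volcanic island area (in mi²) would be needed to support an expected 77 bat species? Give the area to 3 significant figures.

44600 mi²

z = ln(49/26) / ln(6880/500) = 0.6337 / 2.6218 = 0.2417
c = 26 / 500^0.2417 = 26 / 4.491 = 5.789
A = (77/5.789)^(1/0.2417) ⇒ ln A = ln(13.3)/0.2417 = 10.7063
A = e^10.7063 ≈ 44635 mi²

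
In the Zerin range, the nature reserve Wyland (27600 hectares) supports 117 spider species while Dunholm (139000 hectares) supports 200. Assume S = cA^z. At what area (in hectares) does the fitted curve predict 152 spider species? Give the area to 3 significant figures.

60800 hectares

z = ln(200/117) / ln(139000/27600) = 0.5361 / 1.6167 = 0.3316
c = 117 / 27600^0.3316 = 117 / 29.7 = 3.939
A = (152/3.939)^(1/0.3316) ⇒ ln A = ln(38.59)/0.3316 = 11.0147
A = e^11.0147 ≈ 60761 hectares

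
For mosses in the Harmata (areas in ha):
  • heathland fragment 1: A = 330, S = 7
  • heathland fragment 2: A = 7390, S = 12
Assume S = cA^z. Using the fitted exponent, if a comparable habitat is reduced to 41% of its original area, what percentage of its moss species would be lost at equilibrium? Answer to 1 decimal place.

14.3%

z = ln(12/7) / ln(7390/330) = 0.5390 / 3.1088 = 0.1734
S_new/S_old = (A_new/A_old)^z = 0.41^0.1734 = exp(0.1734 × -0.8916) = 0.8568
Fraction lost = 1 − 0.8568 = 0.1432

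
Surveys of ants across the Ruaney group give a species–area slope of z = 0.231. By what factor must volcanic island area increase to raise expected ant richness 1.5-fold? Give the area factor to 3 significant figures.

(A₂/A₁)^0.231 = 1.5, so A₂/A₁ = 1.5^(1/0.231) = 1.5^4.329
ln(A₂/A₁) = ln 1.5 / 0.231 = 0.4055 / 0.231 = 1.7553
A₂/A₁ = e^1.7553 ≈ 5.785

5.78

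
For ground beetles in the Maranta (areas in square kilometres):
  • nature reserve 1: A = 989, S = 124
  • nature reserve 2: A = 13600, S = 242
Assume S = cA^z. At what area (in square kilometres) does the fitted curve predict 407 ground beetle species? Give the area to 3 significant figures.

104000 square kilometres

z = ln(242/124) / ln(13600/989) = 0.6687 / 2.6211 = 0.2551
c = 124 / 989^0.2551 = 124 / 5.809 = 21.35
A = (407/21.35)^(1/0.2551) ⇒ ln A = ln(19.07)/0.2551 = 11.5557
A = e^11.5557 ≈ 104374 square kilometres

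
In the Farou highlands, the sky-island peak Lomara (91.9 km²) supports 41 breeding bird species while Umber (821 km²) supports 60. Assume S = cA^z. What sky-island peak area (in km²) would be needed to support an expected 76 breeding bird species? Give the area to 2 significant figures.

3200 km²

z = ln(60/41) / ln(821/91.9) = 0.3808 / 2.1898 = 0.1739
c = 41 / 91.9^0.1739 = 41 / 2.195 = 18.68
A = (76/18.68)^(1/0.1739) ⇒ ln A = ln(4.068)/0.1739 = 8.0700
A = e^8.0700 ≈ 3197 km²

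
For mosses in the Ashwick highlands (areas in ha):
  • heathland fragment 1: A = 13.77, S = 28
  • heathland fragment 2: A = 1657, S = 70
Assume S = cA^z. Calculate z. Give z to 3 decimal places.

0.191

Taking logs: ln S = ln c + z ln A, so z = (ln S₂ − ln S₁)/(ln A₂ − ln A₁).
z = ln(70/28) / ln(1657/13.77) = ln(2.5) / ln(120.3) = 0.9163 / 4.7903 = 0.1913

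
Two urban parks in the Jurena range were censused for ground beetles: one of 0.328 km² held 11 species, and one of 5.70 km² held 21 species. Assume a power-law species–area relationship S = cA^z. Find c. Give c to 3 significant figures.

z = ln(S₂/S₁) / ln(A₂/A₁) = ln(21/11) / ln(5.7/0.328) = 0.6466 / 2.8552 = 0.2265
c = S₁ / A₁^z = 11 / 0.328^0.2265 = 11 / 0.7769 = 14.16

14.2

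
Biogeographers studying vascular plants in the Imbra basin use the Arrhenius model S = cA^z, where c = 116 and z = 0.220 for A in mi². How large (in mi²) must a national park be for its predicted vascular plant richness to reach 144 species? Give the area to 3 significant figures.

2.67 mi²

144 = 116 × A^0.22  ⇒  A^0.22 = 144/116 = 1.241
ln A = ln(1.241) / 0.22 = 0.2162 / 0.22 = 0.9828
A = e^0.9828 ≈ 2.672 mi²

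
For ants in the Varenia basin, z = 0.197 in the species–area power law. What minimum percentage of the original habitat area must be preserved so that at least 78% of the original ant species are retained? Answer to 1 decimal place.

28.3%

Need (A_new/A_old)^0.197 = 0.78, so A_new/A_old = 0.78^(1/0.197) = 0.78^5.076
ln(A_new/A_old) = ln 0.78 / 0.197 = -0.2485 / 0.197 = -1.2612
A_new/A_old = e^-1.2612 ≈ 0.2833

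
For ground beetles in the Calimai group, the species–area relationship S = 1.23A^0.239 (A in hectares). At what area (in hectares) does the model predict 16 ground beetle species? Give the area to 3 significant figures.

16 = 1.23 × A^0.239  ⇒  A^0.239 = 16/1.23 = 13.01
ln A = ln(13.01) / 0.239 = 2.5656 / 0.239 = 10.7346
A = e^10.7346 ≈ 45918 hectares

45900 hectares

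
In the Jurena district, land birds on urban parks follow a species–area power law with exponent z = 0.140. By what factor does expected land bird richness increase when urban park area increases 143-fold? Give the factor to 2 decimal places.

S₂/S₁ = (A₂/A₁)^z = 143^0.14
ln(S₂/S₁) = 0.14 × ln 143 = 0.14 × 4.9628 = 0.6948
S₂/S₁ = e^0.6948 ≈ 2.003

2.00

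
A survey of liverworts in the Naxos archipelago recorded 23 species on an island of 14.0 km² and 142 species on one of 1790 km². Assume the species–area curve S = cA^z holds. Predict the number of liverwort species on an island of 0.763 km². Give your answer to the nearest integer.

z = ln(142/23) / ln(1790/14) = 1.8203 / 4.8509 = 0.3753
c = 23 / 14^0.3753 = 23 / 2.692 = 8.544
S₃ = 8.544 × 0.763^0.3753 = 8.544 × 0.9035 ≈ 7.719

8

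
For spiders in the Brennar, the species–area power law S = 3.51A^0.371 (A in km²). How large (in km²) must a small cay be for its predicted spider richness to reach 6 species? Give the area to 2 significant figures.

4.2 km²

6 = 3.51 × A^0.371  ⇒  A^0.371 = 6/3.51 = 1.709
ln A = ln(1.709) / 0.371 = 0.5361 / 0.371 = 1.4451
A = e^1.4451 ≈ 4.242 km²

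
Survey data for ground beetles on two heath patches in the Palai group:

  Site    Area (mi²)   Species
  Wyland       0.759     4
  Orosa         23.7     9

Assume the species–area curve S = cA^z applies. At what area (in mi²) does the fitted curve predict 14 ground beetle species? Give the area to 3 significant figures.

155 mi²

z = ln(9/4) / ln(23.7/0.759) = 0.8109 / 3.4412 = 0.2357
c = 4 / 0.759^0.2357 = 4 / 0.9371 = 4.269
A = (14/4.269)^(1/0.2357) ⇒ ln A = ln(3.28)/0.2357 = 5.0404
A = e^5.0404 ≈ 154.5 mi²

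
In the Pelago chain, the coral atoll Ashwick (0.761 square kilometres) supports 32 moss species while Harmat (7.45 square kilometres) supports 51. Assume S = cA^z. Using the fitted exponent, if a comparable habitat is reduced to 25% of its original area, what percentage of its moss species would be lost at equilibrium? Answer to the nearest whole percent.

z = ln(51/32) / ln(7.45/0.761) = 0.4661 / 2.2813 = 0.2043
S_new/S_old = (A_new/A_old)^z = 0.25^0.2043 = exp(0.2043 × -1.3863) = 0.7533
Fraction lost = 1 − 0.7533 = 0.2467

25%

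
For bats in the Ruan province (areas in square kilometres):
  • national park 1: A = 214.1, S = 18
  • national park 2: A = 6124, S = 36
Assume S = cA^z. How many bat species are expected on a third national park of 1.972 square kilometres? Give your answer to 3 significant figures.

6.83

z = ln(36/18) / ln(6124/214.1) = 0.6931 / 3.3535 = 0.2067
c = 18 / 214.1^0.2067 = 18 / 3.032 = 5.937
S₃ = 5.937 × 1.972^0.2067 = 5.937 × 1.151 ≈ 6.831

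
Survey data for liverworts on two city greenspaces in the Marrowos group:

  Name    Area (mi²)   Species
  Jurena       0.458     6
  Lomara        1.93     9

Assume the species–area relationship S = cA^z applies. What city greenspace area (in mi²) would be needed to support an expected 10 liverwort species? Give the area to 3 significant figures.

2.80 mi²

z = ln(9/6) / ln(1.93/0.458) = 0.4055 / 1.4384 = 0.2819
c = 6 / 0.458^0.2819 = 6 / 0.8024 = 7.477
A = (10/7.477)^(1/0.2819) ⇒ ln A = ln(1.337)/0.2819 = 1.0313
A = e^1.0313 ≈ 2.805 mi²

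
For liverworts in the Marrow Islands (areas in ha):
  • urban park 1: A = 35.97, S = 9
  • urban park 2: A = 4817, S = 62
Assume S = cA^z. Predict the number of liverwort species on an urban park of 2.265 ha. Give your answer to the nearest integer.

z = ln(62/9) / ln(4817/35.97) = 1.9299 / 4.8972 = 0.3941
c = 9 / 35.97^0.3941 = 9 / 4.104 = 2.193
S₃ = 2.193 × 2.265^0.3941 = 2.193 × 1.38 ≈ 3.027

3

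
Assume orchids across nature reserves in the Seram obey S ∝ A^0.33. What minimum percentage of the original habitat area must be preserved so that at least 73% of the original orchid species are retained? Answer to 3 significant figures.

Need (A_new/A_old)^0.33 = 0.73, so A_new/A_old = 0.73^(1/0.33) = 0.73^3.03
ln(A_new/A_old) = ln 0.73 / 0.33 = -0.3147 / 0.33 = -0.9537
A_new/A_old = e^-0.9537 ≈ 0.3853

38.5%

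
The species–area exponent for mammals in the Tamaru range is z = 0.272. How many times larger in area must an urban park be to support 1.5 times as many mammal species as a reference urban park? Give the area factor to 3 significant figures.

(A₂/A₁)^0.272 = 1.5, so A₂/A₁ = 1.5^(1/0.272) = 1.5^3.676
ln(A₂/A₁) = ln 1.5 / 0.272 = 0.4055 / 0.272 = 1.4907
A₂/A₁ = e^1.4907 ≈ 4.44

4.44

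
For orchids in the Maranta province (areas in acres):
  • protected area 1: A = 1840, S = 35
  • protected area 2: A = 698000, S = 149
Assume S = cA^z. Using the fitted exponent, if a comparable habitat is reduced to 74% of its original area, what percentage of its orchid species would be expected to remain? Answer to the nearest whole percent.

z = ln(149/35) / ln(698000/1840) = 1.4486 / 5.9385 = 0.2439
S_new/S_old = (A_new/A_old)^z = 0.74^0.2439 = exp(0.2439 × -0.3011) = 0.9292

93%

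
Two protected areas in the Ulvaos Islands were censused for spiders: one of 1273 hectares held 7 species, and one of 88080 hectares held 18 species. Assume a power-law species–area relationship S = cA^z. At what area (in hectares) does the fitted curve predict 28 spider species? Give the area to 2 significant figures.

z = ln(18/7) / ln(88080/1273) = 0.9445 / 4.2369 = 0.2229
c = 7 / 1273^0.2229 = 7 / 4.922 = 1.422
A = (28/1.422)^(1/0.2229) ⇒ ln A = ln(19.69)/0.2229 = 13.3681
A = e^13.3681 ≈ 639262 hectares

640000 hectares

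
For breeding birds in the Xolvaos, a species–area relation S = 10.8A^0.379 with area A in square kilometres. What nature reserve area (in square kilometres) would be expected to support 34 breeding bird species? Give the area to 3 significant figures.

20.6 square kilometres

34 = 10.8 × A^0.379  ⇒  A^0.379 = 34/10.8 = 3.148
ln A = ln(3.148) / 0.379 = 1.1468 / 0.379 = 3.0259
A = e^3.0259 ≈ 20.61 square kilometres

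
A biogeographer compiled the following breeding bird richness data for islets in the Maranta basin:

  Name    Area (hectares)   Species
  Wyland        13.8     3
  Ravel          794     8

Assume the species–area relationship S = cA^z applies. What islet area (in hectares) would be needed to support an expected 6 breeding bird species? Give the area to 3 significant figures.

242 hectares

z = ln(8/3) / ln(794/13.8) = 0.9808 / 4.0524 = 0.2420
c = 3 / 13.8^0.2420 = 3 / 1.888 = 1.589
A = (6/1.589)^(1/0.2420) ⇒ ln A = ln(3.775)/0.2420 = 5.4885
A = e^5.4885 ≈ 241.9 hectares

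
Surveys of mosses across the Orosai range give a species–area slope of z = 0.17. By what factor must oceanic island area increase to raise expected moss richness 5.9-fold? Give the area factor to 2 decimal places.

34231.32

(A₂/A₁)^0.17 = 5.9, so A₂/A₁ = 5.9^(1/0.17) = 5.9^5.882
ln(A₂/A₁) = ln 5.9 / 0.17 = 1.7750 / 0.17 = 10.4409
A₂/A₁ = e^10.4409 ≈ 34231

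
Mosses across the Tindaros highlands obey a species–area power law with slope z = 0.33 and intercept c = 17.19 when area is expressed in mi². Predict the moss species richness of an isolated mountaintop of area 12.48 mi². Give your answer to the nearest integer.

S = 17.19 × 12.48^0.33
ln S = ln 17.19 + 0.33 × ln 12.48 = 2.8443 + 0.33 × 2.5241 = 3.6773
S = e^3.6773 ≈ 39.54

40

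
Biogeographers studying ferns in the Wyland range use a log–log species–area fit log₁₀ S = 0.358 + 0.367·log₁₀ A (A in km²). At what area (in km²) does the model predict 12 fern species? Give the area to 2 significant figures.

12 = 2.28 × A^0.367  ⇒  A^0.367 = 12/2.28 = 5.262
ln A = ln(5.262) / 0.367 = 1.6606 / 0.367 = 4.5247
A = e^4.5247 ≈ 92.27 km²

92 km²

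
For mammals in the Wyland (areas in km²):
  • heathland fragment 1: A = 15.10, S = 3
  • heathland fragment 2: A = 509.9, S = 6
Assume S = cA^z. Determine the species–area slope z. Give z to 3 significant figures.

0.197

Taking logs: ln S = ln c + z ln A, so z = (ln S₂ − ln S₁)/(ln A₂ − ln A₁).
z = ln(6/3) / ln(509.9/15.1) = ln(2) / ln(33.77) = 0.6931 / 3.5195 = 0.1969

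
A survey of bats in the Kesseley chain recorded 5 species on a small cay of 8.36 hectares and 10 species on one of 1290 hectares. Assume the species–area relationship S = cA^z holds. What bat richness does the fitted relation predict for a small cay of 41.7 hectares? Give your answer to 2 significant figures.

z = ln(10/5) / ln(1290/8.36) = 0.6931 / 5.0389 = 0.1376
c = 5 / 8.36^0.1376 = 5 / 1.339 = 3.733
S₃ = 3.733 × 41.7^0.1376 = 3.733 × 1.671 ≈ 6.237

6.2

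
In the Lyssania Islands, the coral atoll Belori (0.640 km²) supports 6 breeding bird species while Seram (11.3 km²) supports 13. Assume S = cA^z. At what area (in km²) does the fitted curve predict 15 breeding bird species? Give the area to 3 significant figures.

19.2 km²

z = ln(13/6) / ln(11.3/0.64) = 0.7732 / 2.8711 = 0.2693
c = 6 / 0.64^0.2693 = 6 / 0.8868 = 6.766
A = (15/6.766)^(1/0.2693) ⇒ ln A = ln(2.217)/0.2693 = 2.9562
A = e^2.9562 ≈ 19.22 km²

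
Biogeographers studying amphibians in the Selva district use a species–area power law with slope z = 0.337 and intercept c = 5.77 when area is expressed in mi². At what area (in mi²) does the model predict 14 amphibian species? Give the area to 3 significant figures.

14 = 5.77 × A^0.337  ⇒  A^0.337 = 14/5.77 = 2.426
ln A = ln(2.426) / 0.337 = 0.8864 / 0.337 = 2.6302
A = e^2.6302 ≈ 13.88 mi²

13.9 mi²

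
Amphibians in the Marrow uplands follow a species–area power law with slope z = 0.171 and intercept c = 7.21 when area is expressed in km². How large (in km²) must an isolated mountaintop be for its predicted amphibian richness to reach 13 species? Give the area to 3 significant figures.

31.4 km²

13 = 7.21 × A^0.171  ⇒  A^0.171 = 13/7.21 = 1.803
ln A = ln(1.803) / 0.171 = 0.5895 / 0.171 = 3.4473
A = e^3.4473 ≈ 31.41 km²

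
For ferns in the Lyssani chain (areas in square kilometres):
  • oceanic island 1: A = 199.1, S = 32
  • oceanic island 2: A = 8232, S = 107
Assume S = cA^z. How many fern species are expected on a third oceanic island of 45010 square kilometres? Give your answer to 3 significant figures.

z = ln(107/32) / ln(8232/199.1) = 1.2071 / 3.7220 = 0.3243
c = 32 / 199.1^0.3243 = 32 / 5.567 = 5.748
S₃ = 5.748 × 45010^0.3243 = 5.748 × 32.3 ≈ 185.6

186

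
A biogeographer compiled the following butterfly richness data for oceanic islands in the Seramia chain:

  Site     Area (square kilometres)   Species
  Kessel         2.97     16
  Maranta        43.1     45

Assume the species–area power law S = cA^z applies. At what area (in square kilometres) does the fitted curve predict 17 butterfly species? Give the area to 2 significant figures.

z = ln(45/16) / ln(43.1/2.97) = 1.0341 / 2.6750 = 0.3866
c = 16 / 2.97^0.3866 = 16 / 1.523 = 10.5
A = (17/10.5)^(1/0.3866) ⇒ ln A = ln(1.618)/0.3866 = 1.2454
A = e^1.2454 ≈ 3.474 square kilometres

3.5 square kilometres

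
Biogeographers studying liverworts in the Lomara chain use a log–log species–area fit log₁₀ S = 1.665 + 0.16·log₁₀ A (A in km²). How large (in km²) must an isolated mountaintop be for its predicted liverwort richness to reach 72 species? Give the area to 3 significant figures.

15.9 km²

72 = 46.24 × A^0.16  ⇒  A^0.16 = 72/46.24 = 1.557
ln A = ln(1.557) / 0.16 = 0.4429 / 0.16 = 2.7679
A = e^2.7679 ≈ 15.92 km²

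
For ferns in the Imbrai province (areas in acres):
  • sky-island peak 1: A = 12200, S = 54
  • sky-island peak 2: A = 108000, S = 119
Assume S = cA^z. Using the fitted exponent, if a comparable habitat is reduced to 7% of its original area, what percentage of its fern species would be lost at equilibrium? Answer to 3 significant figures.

61.8%

z = ln(119/54) / ln(108000/12200) = 0.7901 / 2.1807 = 0.3623
S_new/S_old = (A_new/A_old)^z = 0.07^0.3623 = exp(0.3623 × -2.6593) = 0.3815
Fraction lost = 1 − 0.3815 = 0.6185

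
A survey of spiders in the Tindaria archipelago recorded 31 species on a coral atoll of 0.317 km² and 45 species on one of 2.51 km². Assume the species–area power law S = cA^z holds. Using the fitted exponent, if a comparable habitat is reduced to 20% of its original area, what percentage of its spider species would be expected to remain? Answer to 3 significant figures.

z = ln(45/31) / ln(2.51/0.317) = 0.3727 / 2.0691 = 0.1801
S_new/S_old = (A_new/A_old)^z = 0.2^0.1801 = exp(0.1801 × -1.6094) = 0.7484

74.8%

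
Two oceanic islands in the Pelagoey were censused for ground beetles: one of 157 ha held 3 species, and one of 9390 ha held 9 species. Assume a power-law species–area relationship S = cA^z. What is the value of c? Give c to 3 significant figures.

0.772

z = ln(S₂/S₁) / ln(A₂/A₁) = ln(9/3) / ln(9390/157) = 1.0986 / 4.0912 = 0.2685
c = S₁ / A₁^z = 3 / 157^0.2685 = 3 / 3.888 = 0.7717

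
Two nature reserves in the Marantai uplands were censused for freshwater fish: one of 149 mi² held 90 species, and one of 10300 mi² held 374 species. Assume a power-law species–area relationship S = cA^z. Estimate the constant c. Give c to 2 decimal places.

16.73

z = ln(S₂/S₁) / ln(A₂/A₁) = ln(374/90) / ln(10300/149) = 1.4244 / 4.2360 = 0.3363
c = S₁ / A₁^z = 90 / 149^0.3363 = 90 / 5.38 = 16.73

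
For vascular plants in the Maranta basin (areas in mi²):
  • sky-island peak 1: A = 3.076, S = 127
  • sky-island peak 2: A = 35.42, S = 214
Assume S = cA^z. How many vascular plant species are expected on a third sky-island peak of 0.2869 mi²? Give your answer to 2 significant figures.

z = ln(214/127) / ln(35.42/3.076) = 0.5218 / 2.4436 = 0.2135
c = 127 / 3.076^0.2135 = 127 / 1.271 = 99.91
S₃ = 99.91 × 0.2869^0.2135 = 99.91 × 0.766 ≈ 76.53

77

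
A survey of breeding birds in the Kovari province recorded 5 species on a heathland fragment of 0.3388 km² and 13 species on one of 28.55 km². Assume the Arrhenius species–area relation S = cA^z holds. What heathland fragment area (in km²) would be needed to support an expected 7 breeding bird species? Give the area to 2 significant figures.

1.6 km²

z = ln(13/5) / ln(28.55/0.3388) = 0.9555 / 4.4340 = 0.2155
c = 5 / 0.3388^0.2155 = 5 / 0.792 = 6.313
A = (7/6.313)^(1/0.2155) ⇒ ln A = ln(1.109)/0.2155 = 0.4790
A = e^0.4790 ≈ 1.615 km²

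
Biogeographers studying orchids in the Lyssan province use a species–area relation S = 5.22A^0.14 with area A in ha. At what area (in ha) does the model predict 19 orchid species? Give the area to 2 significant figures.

19 = 5.22 × A^0.14  ⇒  A^0.14 = 19/5.22 = 3.64
ln A = ln(3.64) / 0.14 = 1.2919 / 0.14 = 9.2282
A = e^9.2282 ≈ 10180 ha

10000 ha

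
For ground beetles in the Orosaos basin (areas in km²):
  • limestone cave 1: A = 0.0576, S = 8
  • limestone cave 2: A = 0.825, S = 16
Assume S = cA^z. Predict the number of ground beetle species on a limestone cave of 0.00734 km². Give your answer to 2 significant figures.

z = ln(16/8) / ln(0.825/0.0576) = 0.6931 / 2.6619 = 0.2604
c = 8 / 0.0576^0.2604 = 8 / 0.4756 = 16.82
S₃ = 16.82 × 0.00734^0.2604 = 16.82 × 0.2781 ≈ 4.678

4.7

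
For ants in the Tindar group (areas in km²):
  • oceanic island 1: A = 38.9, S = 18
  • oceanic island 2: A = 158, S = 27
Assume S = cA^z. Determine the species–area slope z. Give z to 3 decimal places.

Taking logs: ln S = ln c + z ln A, so z = (ln S₂ − ln S₁)/(ln A₂ − ln A₁).
z = ln(27/18) / ln(158/38.9) = ln(1.5) / ln(4.062) = 0.4055 / 1.4016 = 0.2893

0.289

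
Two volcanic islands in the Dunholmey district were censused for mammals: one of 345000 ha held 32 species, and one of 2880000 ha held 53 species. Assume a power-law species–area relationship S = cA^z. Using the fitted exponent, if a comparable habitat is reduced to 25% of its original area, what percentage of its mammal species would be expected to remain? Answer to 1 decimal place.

71.9%

z = ln(53/32) / ln(2880000/345000) = 0.5046 / 2.1220 = 0.2378
S_new/S_old = (A_new/A_old)^z = 0.25^0.2378 = exp(0.2378 × -1.3863) = 0.7192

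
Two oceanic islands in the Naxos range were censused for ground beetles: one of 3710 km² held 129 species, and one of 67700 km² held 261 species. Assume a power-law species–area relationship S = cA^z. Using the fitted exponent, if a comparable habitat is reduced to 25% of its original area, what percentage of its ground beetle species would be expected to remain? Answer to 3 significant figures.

71.4%

z = ln(261/129) / ln(67700/3710) = 0.7047 / 2.9041 = 0.2427
S_new/S_old = (A_new/A_old)^z = 0.25^0.2427 = exp(0.2427 × -1.3863) = 0.7143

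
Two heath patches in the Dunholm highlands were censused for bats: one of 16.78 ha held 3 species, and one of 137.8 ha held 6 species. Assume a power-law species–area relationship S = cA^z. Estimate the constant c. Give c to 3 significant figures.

z = ln(S₂/S₁) / ln(A₂/A₁) = ln(6/3) / ln(137.8/16.78) = 0.6931 / 2.1056 = 0.3292
c = S₁ / A₁^z = 3 / 16.78^0.3292 = 3 / 2.53 = 1.186

1.19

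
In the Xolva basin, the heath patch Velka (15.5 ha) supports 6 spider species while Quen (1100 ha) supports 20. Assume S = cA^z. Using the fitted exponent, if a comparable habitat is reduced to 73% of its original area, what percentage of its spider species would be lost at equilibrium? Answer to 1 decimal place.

8.5%

z = ln(20/6) / ln(1100/15.5) = 1.2040 / 4.2622 = 0.2825
S_new/S_old = (A_new/A_old)^z = 0.73^0.2825 = exp(0.2825 × -0.3147) = 0.9149
Fraction lost = 1 − 0.9149 = 0.08506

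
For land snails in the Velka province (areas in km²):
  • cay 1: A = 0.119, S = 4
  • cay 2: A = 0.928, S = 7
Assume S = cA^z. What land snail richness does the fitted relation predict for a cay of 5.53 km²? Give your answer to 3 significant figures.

11.4

z = ln(7/4) / ln(0.928/0.119) = 0.5596 / 2.0539 = 0.2725
c = 4 / 0.119^0.2725 = 4 / 0.5599 = 7.144
S₃ = 7.144 × 5.53^0.2725 = 7.144 × 1.594 ≈ 11.38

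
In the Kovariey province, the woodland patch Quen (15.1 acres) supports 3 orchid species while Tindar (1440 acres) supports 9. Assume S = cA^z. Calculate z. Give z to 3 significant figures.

0.241

Taking logs: ln S = ln c + z ln A, so z = (ln S₂ − ln S₁)/(ln A₂ − ln A₁).
z = ln(9/3) / ln(1440/15.1) = ln(3) / ln(95.36) = 1.0986 / 4.5577 = 0.2410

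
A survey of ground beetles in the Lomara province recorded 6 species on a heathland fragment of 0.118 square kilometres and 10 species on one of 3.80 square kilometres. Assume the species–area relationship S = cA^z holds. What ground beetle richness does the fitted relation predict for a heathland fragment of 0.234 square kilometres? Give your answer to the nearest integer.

z = ln(10/6) / ln(3.8/0.118) = 0.5108 / 3.4721 = 0.1471
c = 6 / 0.118^0.1471 = 6 / 0.7302 = 8.217
S₃ = 8.217 × 0.234^0.1471 = 8.217 × 0.8076 ≈ 6.636

7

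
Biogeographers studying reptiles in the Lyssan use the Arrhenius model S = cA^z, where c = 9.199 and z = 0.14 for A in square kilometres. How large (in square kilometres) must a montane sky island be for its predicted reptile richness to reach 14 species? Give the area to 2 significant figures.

20 square kilometres

14 = 9.199 × A^0.14  ⇒  A^0.14 = 14/9.199 = 1.522
ln A = ln(1.522) / 0.14 = 0.4200 / 0.14 = 2.9997
A = e^2.9997 ≈ 20.08 square kilometres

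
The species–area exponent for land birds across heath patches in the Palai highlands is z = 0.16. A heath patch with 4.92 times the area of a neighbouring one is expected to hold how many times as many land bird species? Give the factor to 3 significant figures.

1.29

S₂/S₁ = (A₂/A₁)^z = 4.92^0.16
ln(S₂/S₁) = 0.16 × ln 4.92 = 0.16 × 1.5933 = 0.2549
S₂/S₁ = e^0.2549 ≈ 1.29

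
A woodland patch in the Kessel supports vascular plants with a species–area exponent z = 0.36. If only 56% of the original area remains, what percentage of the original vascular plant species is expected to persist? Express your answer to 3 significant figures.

81.2%

S_new/S_old = (A_new/A_old)^z = 0.56^0.36
= exp(0.36 × ln 0.56) = exp(0.36 × -0.5798) = exp(-0.2087) ≈ 0.8116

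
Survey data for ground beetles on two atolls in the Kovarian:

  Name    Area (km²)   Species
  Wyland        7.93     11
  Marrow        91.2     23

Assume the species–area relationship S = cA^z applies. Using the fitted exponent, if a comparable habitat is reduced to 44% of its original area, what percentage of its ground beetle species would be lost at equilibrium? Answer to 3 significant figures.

z = ln(23/11) / ln(91.2/7.93) = 0.7376 / 2.4424 = 0.3020
S_new/S_old = (A_new/A_old)^z = 0.44^0.3020 = exp(0.3020 × -0.8210) = 0.7804
Fraction lost = 1 − 0.7804 = 0.2196

22.0%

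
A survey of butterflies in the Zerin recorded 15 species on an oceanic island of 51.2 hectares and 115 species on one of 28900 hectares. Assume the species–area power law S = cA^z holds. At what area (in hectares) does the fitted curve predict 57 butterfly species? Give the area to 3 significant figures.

z = ln(115/15) / ln(28900/51.2) = 2.0369 / 6.3359 = 0.3215
c = 15 / 51.2^0.3215 = 15 / 3.544 = 4.232
A = (57/4.232)^(1/0.3215) ⇒ ln A = ln(13.47)/0.3215 = 8.0883
A = e^8.0883 ≈ 3256 hectares

3260 hectares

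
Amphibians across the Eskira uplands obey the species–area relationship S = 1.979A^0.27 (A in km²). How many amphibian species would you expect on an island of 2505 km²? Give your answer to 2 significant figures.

16

S = 1.979 × 2505^0.27
ln S = ln 1.979 + 0.27 × ln 2505 = 0.6826 + 0.27 × 7.8260 = 2.7956
S = e^2.7956 ≈ 16.37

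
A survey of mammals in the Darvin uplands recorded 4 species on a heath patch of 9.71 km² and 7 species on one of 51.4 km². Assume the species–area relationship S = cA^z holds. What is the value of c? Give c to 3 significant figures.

z = ln(S₂/S₁) / ln(A₂/A₁) = ln(7/4) / ln(51.4/9.71) = 0.5596 / 1.6665 = 0.3358
c = S₁ / A₁^z = 4 / 9.71^0.3358 = 4 / 2.145 = 1.864

1.86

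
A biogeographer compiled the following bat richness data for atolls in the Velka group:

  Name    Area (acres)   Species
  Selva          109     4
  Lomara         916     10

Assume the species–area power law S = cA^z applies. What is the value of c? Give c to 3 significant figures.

z = ln(S₂/S₁) / ln(A₂/A₁) = ln(10/4) / ln(916/109) = 0.9163 / 2.1287 = 0.4305
c = S₁ / A₁^z = 4 / 109^0.4305 = 4 / 7.534 = 0.5309

0.531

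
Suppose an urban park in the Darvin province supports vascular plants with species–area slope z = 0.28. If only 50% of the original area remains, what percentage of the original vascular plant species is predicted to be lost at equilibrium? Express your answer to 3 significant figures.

17.6%

S_new/S_old = (A_new/A_old)^z = 0.5^0.28
= exp(0.28 × ln 0.5) = exp(0.28 × -0.6931) = exp(-0.1941) ≈ 0.8236
Fraction lost = 1 − 0.8236 = 0.1764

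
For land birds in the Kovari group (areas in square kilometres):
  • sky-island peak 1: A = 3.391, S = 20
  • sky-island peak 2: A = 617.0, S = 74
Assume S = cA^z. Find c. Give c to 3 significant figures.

z = ln(S₂/S₁) / ln(A₂/A₁) = ln(74/20) / ln(617/3.391) = 1.3083 / 5.2037 = 0.2514
c = S₁ / A₁^z = 20 / 3.391^0.2514 = 20 / 1.359 = 14.71

14.7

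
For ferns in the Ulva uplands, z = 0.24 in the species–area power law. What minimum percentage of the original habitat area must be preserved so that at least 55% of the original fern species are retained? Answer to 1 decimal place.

Need (A_new/A_old)^0.24 = 0.55, so A_new/A_old = 0.55^(1/0.24) = 0.55^4.167
ln(A_new/A_old) = ln 0.55 / 0.24 = -0.5978 / 0.24 = -2.4910
A_new/A_old = e^-2.4910 ≈ 0.08283

8.3%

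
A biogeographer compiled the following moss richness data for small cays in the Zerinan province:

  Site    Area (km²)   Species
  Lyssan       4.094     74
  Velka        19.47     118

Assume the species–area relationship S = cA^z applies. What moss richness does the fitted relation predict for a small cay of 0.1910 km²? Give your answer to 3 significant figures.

29.6

z = ln(118/74) / ln(19.47/4.094) = 0.4666 / 1.5594 = 0.2992
c = 74 / 4.094^0.2992 = 74 / 1.525 = 48.53
S₃ = 48.53 × 0.191^0.2992 = 48.53 × 0.6093 ≈ 29.57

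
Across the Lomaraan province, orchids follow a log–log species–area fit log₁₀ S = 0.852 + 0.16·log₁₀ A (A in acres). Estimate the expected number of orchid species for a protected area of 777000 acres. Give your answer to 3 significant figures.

62.3

S = 7.112 × 777000^0.16 = 7.112 × 8.759 ≈ 62.3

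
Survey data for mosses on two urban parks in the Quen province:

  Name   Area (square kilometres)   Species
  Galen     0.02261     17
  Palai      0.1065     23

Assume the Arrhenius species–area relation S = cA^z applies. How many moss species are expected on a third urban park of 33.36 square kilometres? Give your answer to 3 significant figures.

70.6

z = ln(23/17) / ln(0.1065/0.02261) = 0.3023 / 1.5498 = 0.1951
c = 17 / 0.02261^0.1951 = 17 / 0.4775 = 35.6
S₃ = 35.6 × 33.36^0.1951 = 35.6 × 1.982 ≈ 70.56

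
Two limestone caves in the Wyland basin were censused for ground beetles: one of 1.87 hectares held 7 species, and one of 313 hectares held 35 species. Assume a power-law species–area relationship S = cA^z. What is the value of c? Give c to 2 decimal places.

z = ln(S₂/S₁) / ln(A₂/A₁) = ln(35/7) / ln(313/1.87) = 1.6094 / 5.1203 = 0.3143
c = S₁ / A₁^z = 7 / 1.87^0.3143 = 7 / 1.217 = 5.75

5.75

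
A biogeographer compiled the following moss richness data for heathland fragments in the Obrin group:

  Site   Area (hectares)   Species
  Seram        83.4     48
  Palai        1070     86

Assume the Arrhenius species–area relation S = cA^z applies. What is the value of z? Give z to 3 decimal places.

0.229

Taking logs: ln S = ln c + z ln A, so z = (ln S₂ − ln S₁)/(ln A₂ − ln A₁).
z = ln(86/48) / ln(1070/83.4) = ln(1.792) / ln(12.83) = 0.5831 / 2.5518 = 0.2285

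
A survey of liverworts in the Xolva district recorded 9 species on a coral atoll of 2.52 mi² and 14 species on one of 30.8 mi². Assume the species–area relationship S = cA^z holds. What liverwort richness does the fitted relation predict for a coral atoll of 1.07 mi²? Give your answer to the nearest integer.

z = ln(14/9) / ln(30.8/2.52) = 0.4418 / 2.5033 = 0.1765
c = 9 / 2.52^0.1765 = 9 / 1.177 = 7.645
S₃ = 7.645 × 1.07^0.1765 = 7.645 × 1.012 ≈ 7.737

8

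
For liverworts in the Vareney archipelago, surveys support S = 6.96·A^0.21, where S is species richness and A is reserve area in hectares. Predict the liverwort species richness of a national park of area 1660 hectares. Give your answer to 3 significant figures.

33.0

S = 6.96 × 1660^0.21
ln S = ln 6.96 + 0.21 × ln 1660 = 1.9402 + 0.21 × 7.4146 = 3.4972
S = e^3.4972 ≈ 33.02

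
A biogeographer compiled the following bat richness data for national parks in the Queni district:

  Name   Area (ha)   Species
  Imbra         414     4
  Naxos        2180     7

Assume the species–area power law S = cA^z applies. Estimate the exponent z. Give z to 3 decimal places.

Taking logs: ln S = ln c + z ln A, so z = (ln S₂ − ln S₁)/(ln A₂ − ln A₁).
z = ln(7/4) / ln(2180/414) = ln(1.75) / ln(5.266) = 0.5596 / 1.6612 = 0.3369

0.337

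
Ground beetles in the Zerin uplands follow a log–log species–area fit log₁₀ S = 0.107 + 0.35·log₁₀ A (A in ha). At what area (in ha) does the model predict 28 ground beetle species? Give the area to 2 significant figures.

6700 ha

28 = 1.279 × A^0.35  ⇒  A^0.35 = 28/1.279 = 21.89
ln A = ln(21.89) / 0.35 = 3.0858 / 0.35 = 8.8167
A = e^8.8167 ≈ 6746 ha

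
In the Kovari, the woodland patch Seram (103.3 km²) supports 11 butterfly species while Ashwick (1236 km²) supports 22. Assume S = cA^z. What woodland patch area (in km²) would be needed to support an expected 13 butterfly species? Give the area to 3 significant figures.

z = ln(22/11) / ln(1236/103.3) = 0.6931 / 2.4820 = 0.2793
c = 11 / 103.3^0.2793 = 11 / 3.652 = 3.012
A = (13/3.012)^(1/0.2793) ⇒ ln A = ln(4.315)/0.2793 = 5.2358
A = e^5.2358 ≈ 187.9 km²

188 km²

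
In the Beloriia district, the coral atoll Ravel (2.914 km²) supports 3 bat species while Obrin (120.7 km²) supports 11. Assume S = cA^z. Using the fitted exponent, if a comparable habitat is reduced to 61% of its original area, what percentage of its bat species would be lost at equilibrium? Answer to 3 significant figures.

z = ln(11/3) / ln(120.7/2.914) = 1.2993 / 3.7238 = 0.3489
S_new/S_old = (A_new/A_old)^z = 0.61^0.3489 = exp(0.3489 × -0.4943) = 0.8416
Fraction lost = 1 − 0.8416 = 0.1584

15.8%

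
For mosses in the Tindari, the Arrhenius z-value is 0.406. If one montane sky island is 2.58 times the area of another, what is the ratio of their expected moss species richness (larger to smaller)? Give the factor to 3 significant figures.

1.47

S₂/S₁ = (A₂/A₁)^z = 2.58^0.406
ln(S₂/S₁) = 0.406 × ln 2.58 = 0.406 × 0.9478 = 0.3848
S₂/S₁ = e^0.3848 ≈ 1.469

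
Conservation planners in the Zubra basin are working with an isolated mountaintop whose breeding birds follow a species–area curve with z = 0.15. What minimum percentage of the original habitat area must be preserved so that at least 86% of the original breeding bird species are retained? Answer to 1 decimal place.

36.6%

Need (A_new/A_old)^0.15 = 0.86, so A_new/A_old = 0.86^(1/0.15) = 0.86^6.667
ln(A_new/A_old) = ln 0.86 / 0.15 = -0.1508 / 0.15 = -1.0055
A_new/A_old = e^-1.0055 ≈ 0.3659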